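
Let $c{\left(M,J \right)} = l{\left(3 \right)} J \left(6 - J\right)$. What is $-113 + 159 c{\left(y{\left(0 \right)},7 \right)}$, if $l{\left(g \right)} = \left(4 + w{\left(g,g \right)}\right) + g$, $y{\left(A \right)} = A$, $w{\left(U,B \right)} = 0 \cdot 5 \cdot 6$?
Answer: $-7904$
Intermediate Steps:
$w{\left(U,B \right)} = 0$ ($w{\left(U,B \right)} = 0 \cdot 6 = 0$)
$l{\left(g \right)} = 4 + g$ ($l{\left(g \right)} = \left(4 + 0\right) + g = 4 + g$)
$c{\left(M,J \right)} = 7 J \left(6 - J\right)$ ($c{\left(M,J \right)} = \left(4 + 3\right) J \left(6 - J\right) = 7 J \left(6 - J\right)$)
$-113 + 159 c{\left(y{\left(0 \right)},7 \right)} = -113 + 159 \cdot 7 \cdot 7 \left(6 - 7\right) = -113 + 159 \cdot 7 \cdot 7 \left(-1\right) = -113 + 159 \left(-49\right) = -113 - 7791 = -7904$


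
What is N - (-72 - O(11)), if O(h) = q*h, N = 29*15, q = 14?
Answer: 661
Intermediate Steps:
N = 435
O(h) = 14*h
N - (-72 - O(11)) = 435 - (-72 - 14*11) = 435 - (-72 - 1*154) = 435 - (-72 - 154) = 435 - 1*(-226) = 435 + 226 = 661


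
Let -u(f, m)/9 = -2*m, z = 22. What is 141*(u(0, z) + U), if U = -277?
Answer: 16779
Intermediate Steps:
u(f, m) = 18*m (u(f, m) = -(-18)*m = 18*m)
141*(u(0, z) + U) = 141*(18*22 - 277) = 141*(396 - 277) = 141*119 = 16779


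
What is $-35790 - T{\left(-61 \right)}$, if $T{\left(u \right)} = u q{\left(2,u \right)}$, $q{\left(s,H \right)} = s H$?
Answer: $-43232$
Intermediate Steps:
$q{\left(s,H \right)} = H s$
$T{\left(u \right)} = 2 u^{2}$ ($T{\left(u \right)} = u u 2 = u 2 u = 2 u^{2}$)
$-35790 - T{\left(-61 \right)} = -35790 - 2 \left(-61\right)^{2} = -35790 - 2 \cdot 3721 = -35790 - 7442 = -43232$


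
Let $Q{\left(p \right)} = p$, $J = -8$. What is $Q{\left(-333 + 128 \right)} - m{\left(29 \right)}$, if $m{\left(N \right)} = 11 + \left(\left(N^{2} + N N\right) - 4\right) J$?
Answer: $13208$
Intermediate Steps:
$m{\left(N \right)} = 43 - 16 N^{2}$ ($m{\left(N \right)} = 11 + \left(\left(N^{2} + N N\right) - 4\right) \left(-8\right) = 11 + \left(\left(N^{2} + N^{2}\right) - 4\right) \left(-8\right) = 11 + \left(2 N^{2} - 4\right) \left(-8\right) = 11 + \left(-4 + 2 N^{2}\right) \left(-8\right) = 11 - \left(-32 + 16 N^{2}\right) = 43 - 16 N^{2}$)
$Q{\left(-333 + 128 \right)} - m{\left(29 \right)} = \left(-333 + 128\right) - \left(43 - 16 \cdot 29^{2}\right) = -205 - \left(43 - 13456\right) = -205 - -13413 = -205 + 13413 = 13208$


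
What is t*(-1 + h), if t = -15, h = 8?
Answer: -105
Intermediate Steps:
t*(-1 + h) = -15*(-1 + 8) = -15*7 = -105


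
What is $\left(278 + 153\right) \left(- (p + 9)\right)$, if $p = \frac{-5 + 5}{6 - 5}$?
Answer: $-3879$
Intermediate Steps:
$p = 0$ ($p = \frac{0}{1} = 0 \cdot 1 = 0$)
$\left(278 + 153\right) \left(- (p + 9)\right) = \left(278 + 153\right) \left(- (0 + 9)\right) = 431 \left(\left(-1\right) 9\right) = 431 \left(-9\right) = -3879$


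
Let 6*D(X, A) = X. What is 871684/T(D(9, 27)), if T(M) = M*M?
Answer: 3486736/9 ≈ 3.8742e+5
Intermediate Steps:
D(X, A) = X/6
T(M) = M²
871684/T(D(9, 27)) = 871684/(((⅙)*9)²) = 871684/((3/2)²) = 871684/(9/4) = 871684*(4/9) = 3486736/9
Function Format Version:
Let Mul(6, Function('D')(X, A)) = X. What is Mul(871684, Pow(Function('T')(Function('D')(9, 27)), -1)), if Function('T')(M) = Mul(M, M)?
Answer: Rational(3486736, 9) ≈ 3.8742e+5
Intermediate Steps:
Function('D')(X, A) = Mul(Rational(1, 6), X)
Function('T')(M) = Pow(M, 2)
Mul(871684, Pow(Function('T')(Function('D')(9, 27)), -1)) = Mul(871684, Pow(Pow(Mul(Rational(1, 6), 9), 2), -1)) = Mul(871684, Pow(Pow(Rational(3, 2), 2), -1)) = Mul(871684, Pow(Rational(9, 4), -1)) = Mul(871684, Rational(4, 9)) = Rational(3486736, 9)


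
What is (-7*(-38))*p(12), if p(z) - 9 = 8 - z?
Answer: 1330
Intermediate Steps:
p(z) = 17 - z (p(z) = 9 + (8 - z) = 17 - z)
(-7*(-38))*p(12) = (-7*(-38))*(17 - 1*12) = 266*(17 - 12) = 266*5 = 1330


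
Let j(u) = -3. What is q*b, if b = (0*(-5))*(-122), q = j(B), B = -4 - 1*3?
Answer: 0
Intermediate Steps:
B = -7 (B = -4 - 3 = -7)
q = -3
b = 0 (b = 0*(-122) = 0)
q*b = -3*0 = 0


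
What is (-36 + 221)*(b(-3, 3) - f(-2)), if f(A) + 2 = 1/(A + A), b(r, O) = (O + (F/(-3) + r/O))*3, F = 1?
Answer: 5365/4 ≈ 1341.3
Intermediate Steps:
b(r, O) = -1 + 3*O + 3*r/O (b(r, O) = (O + (1/(-3) + r/O))*3 = (O + (1*(-⅓) + r/O))*3 = (O + (-⅓ + r/O))*3 = (-⅓ + O + r/O)*3 = -1 + 3*O + 3*r/O)
f(A) = -2 + 1/(2*A) (f(A) = -2 + 1/(A + A) = -2 + 1/(2*A))
(-36 + 221)*(b(-3, 3) - f(-2)) = (-36 + 221)*((-1 + 3*3 + 3*(-3)/3) - (-2 + (½)/(-2))) = 185*((-1 + 9 + 3*(-3)*(⅓)) - (-2 + (½)*(-½))) = 185*((-1 + 9 - 3) - (-2 - ¼)) = 185*(5 - 1*(-9/4)) = 185*(5 + 9/4) = 185*(29/4) = 5365/4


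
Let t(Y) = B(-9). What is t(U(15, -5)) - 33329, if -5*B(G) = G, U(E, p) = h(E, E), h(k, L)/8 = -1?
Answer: -166636/5 ≈ -33327.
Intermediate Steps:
h(k, L) = -8 (h(k, L) = 8*(-1) = -8)
U(E, p) = -8
B(G) = -G/5
t(Y) = 9/5 (t(Y) = -1/5*(-9) = 9/5)
t(U(15, -5)) - 33329 = 9/5 - 33329 = -166636/5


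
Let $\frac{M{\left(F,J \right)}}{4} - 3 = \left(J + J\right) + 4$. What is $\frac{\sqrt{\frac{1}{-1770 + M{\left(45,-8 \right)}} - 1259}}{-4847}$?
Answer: $- \frac{i \sqrt{4106401530}}{8753682} \approx - 0.0073205 i$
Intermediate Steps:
$M{\left(F,J \right)} = 28 + 8 J$ ($M{\left(F,J \right)} = 12 + 4 \left(\left(J + J\right) + 4\right) = 12 + 4 \left(2 J + 4\right) = 12 + 4 \left(4 + 2 J\right) = 12 + \left(16 + 8 J\right) = 28 + 8 J$)
$\frac{\sqrt{\frac{1}{-1770 + M{\left(45,-8 \right)}} - 1259}}{-4847} = \frac{\sqrt{\frac{1}{-1770 + \left(28 + 8 \left(-8\right)\right)} - 1259}}{-4847} = \sqrt{\frac{1}{-1770 + \left(28 - 64\right)} - 1259} \left(- \frac{1}{4847}\right) = \sqrt{\frac{1}{-1770 - 36} - 1259} \left(- \frac{1}{4847}\right) = \sqrt{\frac{1}{-1806} - 1259} \left(- \frac{1}{4847}\right) = \sqrt{- \frac{1}{1806} - 1259} \left(- \frac{1}{4847}\right) = \sqrt{- \frac{2273755}{1806}} \left(- \frac{1}{4847}\right) = \frac{i \sqrt{4106401530}}{1806} \left(- \frac{1}{4847}\right) = - \frac{i \sqrt{4106401530}}{8753682}$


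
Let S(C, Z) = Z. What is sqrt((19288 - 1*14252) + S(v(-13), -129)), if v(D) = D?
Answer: sqrt(4907) ≈ 70.050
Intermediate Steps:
sqrt((19288 - 1*14252) + S(v(-13), -129)) = sqrt((19288 - 1*14252) - 129) = sqrt((19288 - 14252) - 129) = sqrt(5036 - 129) = sqrt(4907)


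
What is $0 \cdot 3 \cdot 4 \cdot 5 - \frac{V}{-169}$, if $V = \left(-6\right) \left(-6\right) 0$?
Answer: $0$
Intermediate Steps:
$V = 0$ ($V = 36 \cdot 0 = 0$)
$0 \cdot 3 \cdot 4 \cdot 5 - \frac{V}{-169} = 0 \cdot 3 \cdot 4 \cdot 5 - \frac{0}{-169} = 0 \cdot 4 \cdot 5 - 0 \left(- \frac{1}{169}\right) = 0 \cdot 5 - 0 = 0 + 0 = 0$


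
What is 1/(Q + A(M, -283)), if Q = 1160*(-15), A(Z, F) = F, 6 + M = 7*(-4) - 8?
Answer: -1/17683 ≈ -5.6551e-5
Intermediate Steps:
M = -42 (M = -6 + (7*(-4) - 8) = -6 + (-28 - 8) = -6 - 36 = -42)
Q = -17400
1/(Q + A(M, -283)) = 1/(-17400 - 283) = 1/(-17683) = -1/17683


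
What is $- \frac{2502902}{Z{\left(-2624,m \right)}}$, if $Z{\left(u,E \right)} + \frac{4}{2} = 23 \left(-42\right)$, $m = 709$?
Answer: $\frac{1251451}{484} \approx 2585.6$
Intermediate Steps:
$Z{\left(u,E \right)} = -968$ ($Z{\left(u,E \right)} = -2 + 23 \left(-42\right) = -2 - 966 = -968$)
$- \frac{2502902}{Z{\left(-2624,m \right)}} = - \frac{2502902}{-968} = \left(-2502902\right) \left(- \frac{1}{968}\right) = \frac{1251451}{484}$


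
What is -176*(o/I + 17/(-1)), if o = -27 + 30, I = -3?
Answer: 3168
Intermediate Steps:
o = 3
-176*(o/I + 17/(-1)) = -176*(3/(-3) + 17/(-1)) = -176*(3*(-⅓) + 17*(-1)) = -176*(-1 - 17) = -176*(-18) = 3168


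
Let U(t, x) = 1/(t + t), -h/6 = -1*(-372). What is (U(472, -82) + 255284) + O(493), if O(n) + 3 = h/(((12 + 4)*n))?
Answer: 118805603957/465392 ≈ 2.5528e+5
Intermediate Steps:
h = -2232 (h = -(-6)*(-372) = -6*372 = -2232)
U(t, x) = 1/(2*t)
O(n) = -3 - 279/(2*n) (O(n) = -3 - 2232*1/(n*(12 + 4)) = -3 - 2232*1/(16*n) = -3 - 279/(2*n))
(U(472, -82) + 255284) + O(493) = ((½)/472 + 255284) + (-3 - 279/2/493) = ((½)*(1/472) + 255284) + (-3 - 279/2*1/493) = (1/944 + 255284) + (-3 - 279/986) = 240988097/944 - 3237/986 = 118805603957/465392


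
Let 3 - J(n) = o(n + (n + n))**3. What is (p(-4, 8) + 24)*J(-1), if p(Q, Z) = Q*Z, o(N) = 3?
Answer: 192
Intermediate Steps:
J(n) = -24 (J(n) = 3 - 1*3**3 = 3 - 1*27 = 3 - 27 = -24)
(p(-4, 8) + 24)*J(-1) = (-4*8 + 24)*(-24) = (-32 + 24)*(-24) = -8*(-24) = 192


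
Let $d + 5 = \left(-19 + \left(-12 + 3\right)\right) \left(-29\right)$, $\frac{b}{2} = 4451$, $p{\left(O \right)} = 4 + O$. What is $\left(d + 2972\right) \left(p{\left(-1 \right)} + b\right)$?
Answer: $33651995$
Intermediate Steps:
$b = 8902$ ($b = 2 \cdot 4451 = 8902$)
$d = 807$ ($d = -5 + \left(-19 + \left(-12 + 3\right)\right) \left(-29\right) = -5 + \left(-19 - 9\right) \left(-29\right) = -5 - -812 = -5 + 812 = 807$)
$\left(d + 2972\right) \left(p{\left(-1 \right)} + b\right) = \left(807 + 2972\right) \left(\left(4 - 1\right) + 8902\right) = 3779 \left(3 + 8902\right) = 3779 \cdot 8905 = 33651995$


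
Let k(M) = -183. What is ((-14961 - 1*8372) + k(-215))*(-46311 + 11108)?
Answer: 827833748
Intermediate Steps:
((-14961 - 1*8372) + k(-215))*(-46311 + 11108) = ((-14961 - 1*8372) - 183)*(-46311 + 11108) = ((-14961 - 8372) - 183)*(-35203) = (-23333 - 183)*(-35203) = -23516*(-35203) = 827833748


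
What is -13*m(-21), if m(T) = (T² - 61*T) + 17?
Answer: -22607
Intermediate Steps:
m(T) = 17 + T² - 61*T
-13*m(-21) = -13*(17 + (-21)² - 61*(-21)) = -13*(17 + 441 + 1281) = -13*1739 = -22607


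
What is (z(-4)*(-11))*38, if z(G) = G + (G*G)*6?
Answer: -38456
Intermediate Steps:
z(G) = G + 6*G² (z(G) = G + G²*6 = G + 6*G²)
(z(-4)*(-11))*38 = (-4*(1 + 6*(-4))*(-11))*38 = (-4*(1 - 24)*(-11))*38 = (-4*(-23)*(-11))*38 = (92*(-11))*38 = -1012*38 = -38456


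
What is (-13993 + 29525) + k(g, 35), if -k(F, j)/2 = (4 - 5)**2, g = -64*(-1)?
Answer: 15530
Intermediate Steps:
g = 64
k(F, j) = -2 (k(F, j) = -2*(4 - 5)**2 = -2*(-1)**2 = -2*1 = -2)
(-13993 + 29525) + k(g, 35) = (-13993 + 29525) - 2 = 15532 - 2 = 15530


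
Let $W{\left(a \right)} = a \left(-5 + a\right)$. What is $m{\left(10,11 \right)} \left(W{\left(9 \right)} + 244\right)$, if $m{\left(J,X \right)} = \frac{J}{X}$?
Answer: $\frac{2800}{11} \approx 254.55$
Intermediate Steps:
$m{\left(10,11 \right)} \left(W{\left(9 \right)} + 244\right) = \frac{10}{11} \left(9 \left(-5 + 9\right) + 244\right) = 10 \cdot \frac{1}{11} \left(9 \cdot 4 + 244\right) = \frac{10 \left(36 + 244\right)}{11} = \frac{10}{11} \cdot 280 = \frac{2800}{11}$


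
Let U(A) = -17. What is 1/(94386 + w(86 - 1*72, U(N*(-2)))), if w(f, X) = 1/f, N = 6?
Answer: 14/1321405 ≈ 1.0595e-5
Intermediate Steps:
1/(94386 + w(86 - 1*72, U(N*(-2)))) = 1/(94386 + 1/(86 - 1*72)) = 1/(94386 + 1/(86 - 72)) = 1/(94386 + 1/14) = 1/(1321405/14) = 14/1321405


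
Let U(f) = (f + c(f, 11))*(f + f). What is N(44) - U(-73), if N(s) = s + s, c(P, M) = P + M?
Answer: -19622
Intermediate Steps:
c(P, M) = M + P
U(f) = 2*f*(11 + 2*f) (U(f) = (f + (11 + f))*(f + f) = (11 + 2*f)*(2*f) = 2*f*(11 + 2*f))
N(s) = 2*s
N(44) - U(-73) = 2*44 - 2*(-73)*(11 + 2*(-73)) = 88 - 2*(-73)*(11 - 146) = 88 - 2*(-73)*(-135) = 88 - 1*19710 = 88 - 19710 = -19622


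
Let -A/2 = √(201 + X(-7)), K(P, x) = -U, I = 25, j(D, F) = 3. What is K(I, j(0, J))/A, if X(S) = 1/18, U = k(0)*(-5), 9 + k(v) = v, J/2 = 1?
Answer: 135*√7238/7238 ≈ 1.5868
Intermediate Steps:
J = 2 (J = 2*1 = 2)
k(v) = -9 + v
U = 45 (U = (-9 + 0)*(-5) = -9*(-5) = 45)
K(P, x) = -45 (K(P, x) = -1*45 = -45)
X(S) = 1/18
A = -√7238/3 (A = -2*√(201 + 1/18) = -√7238/3 ≈ -28.359)
K(I, j(0, J))/A = -45*(-3*√7238/7238) = -(-135)*√7238/7238 = 135*√7238/7238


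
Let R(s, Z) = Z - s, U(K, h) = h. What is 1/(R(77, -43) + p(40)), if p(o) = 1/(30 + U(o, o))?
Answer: -70/8399 ≈ -0.0083343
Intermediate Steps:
p(o) = 1/(30 + o)
1/(R(77, -43) + p(40)) = 1/((-43 - 1*77) + 1/(30 + 40)) = 1/((-43 - 77) + 1/70) = 1/(-120 + 1/70) = 1/(-8399/70) = -70/8399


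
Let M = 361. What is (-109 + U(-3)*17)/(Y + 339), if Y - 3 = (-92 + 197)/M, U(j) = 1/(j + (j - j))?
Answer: -124184/370701 ≈ -0.33500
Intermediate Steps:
U(j) = 1/j (U(j) = 1/(j + 0) = 1/j)
Y = 1188/361 (Y = 3 + (-92 + 197)/361 = 3 + 105*(1/361) = 3 + 105/361 = 1188/361 ≈ 3.2909)
(-109 + U(-3)*17)/(Y + 339) = (-109 + 17/(-3))/(1188/361 + 339) = (-109 - ⅓*17)/(123567/361) = (-109 - 17/3)*(361/123567) = -344/3*361/123567 = -124184/370701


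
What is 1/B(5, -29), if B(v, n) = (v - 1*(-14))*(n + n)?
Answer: -1/1102 ≈ -0.00090744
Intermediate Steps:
B(v, n) = 2*n*(14 + v) (B(v, n) = (v + 14)*(2*n) = (14 + v)*(2*n) = 2*n*(14 + v))
1/B(5, -29) = 1/(2*(-29)*(14 + 5)) = 1/(2*(-29)*19) = 1/(-1102) = -1/1102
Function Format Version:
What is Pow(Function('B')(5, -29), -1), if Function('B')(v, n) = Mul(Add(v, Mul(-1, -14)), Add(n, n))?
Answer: Rational(-1, 1102) ≈ -0.00090744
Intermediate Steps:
Function('B')(v, n) = Mul(2, n, Add(14, v)) (Function('B')(v, n) = Mul(Add(v, 14), Mul(2, n)) = Mul(Add(14, v), Mul(2, n)) = Mul(2, n, Add(14, v)))
Pow(Function('B')(5, -29), -1) = Pow(Mul(2, -29, Add(14, 5)), -1) = Pow(Mul(2, -29, 19), -1) = Pow(-1102, -1) = Rational(-1, 1102)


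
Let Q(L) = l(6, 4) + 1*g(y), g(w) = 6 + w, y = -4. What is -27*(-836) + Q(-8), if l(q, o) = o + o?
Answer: 22582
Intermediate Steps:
l(q, o) = 2*o
Q(L) = 10 (Q(L) = 2*4 + 1*(6 - 4) = 8 + 1*2 = 8 + 2 = 10)
-27*(-836) + Q(-8) = -27*(-836) + 10 = 22572 + 10 = 22582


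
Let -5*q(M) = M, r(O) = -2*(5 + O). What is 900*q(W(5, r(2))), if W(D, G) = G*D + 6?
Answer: 11520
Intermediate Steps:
r(O) = -10 - 2*O
W(D, G) = 6 + D*G (W(D, G) = D*G + 6 = 6 + D*G)
q(M) = -M/5
900*q(W(5, r(2))) = 900*(-(6 + 5*(-10 - 2*2))/5) = 900*(-(6 + 5*(-10 - 4))/5) = 900*(-(6 + 5*(-14))/5) = 900*(-(6 - 70)/5) = 900*(-⅕*(-64)) = 900*(64/5) = 11520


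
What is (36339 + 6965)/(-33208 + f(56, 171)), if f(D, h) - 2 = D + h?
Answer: -43304/32979 ≈ -1.3131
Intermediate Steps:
f(D, h) = 2 + D + h (f(D, h) = 2 + (D + h) = 2 + D + h)
(36339 + 6965)/(-33208 + f(56, 171)) = (36339 + 6965)/(-33208 + (2 + 56 + 171)) = 43304/(-33208 + 229) = 43304/(-32979) = 43304*(-1/32979) = -43304/32979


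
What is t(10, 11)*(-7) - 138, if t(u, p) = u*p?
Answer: -908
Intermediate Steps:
t(u, p) = p*u
t(10, 11)*(-7) - 138 = (11*10)*(-7) - 138 = 110*(-7) - 138 = -770 - 138 = -908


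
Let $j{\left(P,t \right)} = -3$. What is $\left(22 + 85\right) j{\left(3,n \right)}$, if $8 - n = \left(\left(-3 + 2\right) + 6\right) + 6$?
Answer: $-321$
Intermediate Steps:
$n = -3$ ($n = 8 - \left(\left(\left(-3 + 2\right) + 6\right) + 6\right) = 8 - \left(\left(-1 + 6\right) + 6\right) = 8 - \left(5 + 6\right) = 8 - 11 = -3$)
$\left(22 + 85\right) j{\left(3,n \right)} = \left(22 + 85\right) \left(-3\right) = 107 \left(-3\right) = -321$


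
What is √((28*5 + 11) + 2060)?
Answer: √2211 ≈ 47.021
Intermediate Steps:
√((28*5 + 11) + 2060) = √((140 + 11) + 2060) = √(151 + 2060) = √2211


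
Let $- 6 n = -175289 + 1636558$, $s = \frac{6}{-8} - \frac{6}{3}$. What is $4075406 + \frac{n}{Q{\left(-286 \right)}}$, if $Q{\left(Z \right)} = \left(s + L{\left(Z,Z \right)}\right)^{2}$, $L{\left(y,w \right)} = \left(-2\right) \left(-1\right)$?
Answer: $\frac{98345810}{27} \approx 3.6424 \cdot 10^{6}$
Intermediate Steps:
$L{\left(y,w \right)} = 2$
$s = - \frac{11}{4}$ ($s = 6 \left(- \frac{1}{8}\right) - 2 = - \frac{3}{4} - 2 = - \frac{11}{4} \approx -2.75$)
$n = - \frac{1461269}{6}$ ($n = - \frac{-175289 + 1636558}{6} = \left(- \frac{1}{6}\right) 1461269 = - \frac{1461269}{6} \approx -2.4354 \cdot 10^{5}$)
$Q{\left(Z \right)} = \frac{9}{16}$ ($Q{\left(Z \right)} = \left(- \frac{11}{4} + 2\right)^{2} = \left(- \frac{3}{4}\right)^{2} = \frac{9}{16}$)
$4075406 + \frac{n}{Q{\left(-286 \right)}} = 4075406 - \frac{1461269}{6 \cdot \frac{9}{16}} = 4075406 - \frac{11690152}{27} = \frac{98345810}{27}$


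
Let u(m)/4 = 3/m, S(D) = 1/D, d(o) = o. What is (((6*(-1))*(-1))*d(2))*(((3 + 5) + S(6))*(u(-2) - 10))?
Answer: -1568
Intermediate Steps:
u(m) = 12/m (u(m) = 4*(3/m) = 12/m)
(((6*(-1))*(-1))*d(2))*(((3 + 5) + S(6))*(u(-2) - 10)) = (((6*(-1))*(-1))*2)*(((3 + 5) + 1/6)*(12/(-2) - 10)) = (-6*(-1)*2)*((8 + 1/6)*(12*(-1/2) - 10)) = (6*2)*(49*(-6 - 10)/6) = 12*((49/6)*(-16)) = 12*(-392/3) = -1568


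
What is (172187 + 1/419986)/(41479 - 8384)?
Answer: 72316129383/13899436670 ≈ 5.2028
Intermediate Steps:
(172187 + 1/419986)/(41479 - 8384) = (172187 + 1/419986)/33095 = (72316129383/419986)*(1/33095) = 72316129383/13899436670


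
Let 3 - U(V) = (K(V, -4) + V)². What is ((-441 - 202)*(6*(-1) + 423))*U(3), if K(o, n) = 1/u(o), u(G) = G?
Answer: 6524521/3 ≈ 2.1748e+6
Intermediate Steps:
K(o, n) = 1/o
U(V) = 3 - (V + 1/V)² (U(V) = 3 - (1/V + V)² = 3 - (V + 1/V)²)
((-441 - 202)*(6*(-1) + 423))*U(3) = ((-441 - 202)*(6*(-1) + 423))*(1 - 1/3² - 1*3²) = (-643*(-6 + 423))*(1 - 1*⅑ - 1*9) = (-643*417)*(1 - ⅑ - 9) = -268131*(-73/9) = 6524521/3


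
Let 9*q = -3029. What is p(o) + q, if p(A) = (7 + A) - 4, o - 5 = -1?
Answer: -2966/9 ≈ -329.56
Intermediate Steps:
o = 4 (o = 5 - 1 = 4)
p(A) = 3 + A
q = -3029/9 (q = (⅑)*(-3029) = -3029/9 ≈ -336.56)
p(o) + q = (3 + 4) - 3029/9 = 7 - 3029/9 = -2966/9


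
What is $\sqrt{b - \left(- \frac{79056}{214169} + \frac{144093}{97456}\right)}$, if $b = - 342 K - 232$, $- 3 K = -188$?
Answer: $\frac{i \sqrt{589890342494683161093583}}{5218013516} \approx 147.19 i$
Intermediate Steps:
$K = \frac{188}{3}$ ($K = \left(- \frac{1}{3}\right) \left(-188\right) = \frac{188}{3} \approx 62.667$)
$b = -21664$ ($b = \left(-342\right) \frac{188}{3} - 232 = -21432 - 232 = -21664$)
$\sqrt{b - \left(- \frac{79056}{214169} + \frac{144093}{97456}\right)} = \sqrt{-21664 - \left(- \frac{79056}{214169} + \frac{144093}{97456}\right)} = \sqrt{-21664 - \frac{23155772181}{20872054064}} = \sqrt{- \frac{452195335014677}{20872054064}} = \frac{i \sqrt{589890342494683161093583}}{5218013516}$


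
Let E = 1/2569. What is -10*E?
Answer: -10/2569 ≈ -0.0038926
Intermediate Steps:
E = 1/2569 ≈ 0.00038926
-10*E = -10*1/2569 = -10/2569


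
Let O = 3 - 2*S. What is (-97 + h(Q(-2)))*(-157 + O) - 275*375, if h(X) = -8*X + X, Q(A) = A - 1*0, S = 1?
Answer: -90177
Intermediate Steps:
Q(A) = A (Q(A) = A + 0 = A)
h(X) = -7*X
O = 1 (O = 3 - 2*1 = 3 - 2 = 1)
(-97 + h(Q(-2)))*(-157 + O) - 275*375 = (-97 - 7*(-2))*(-157 + 1) - 275*375 = (-97 + 14)*(-156) - 103125 = -83*(-156) - 103125 = 12948 - 103125 = -90177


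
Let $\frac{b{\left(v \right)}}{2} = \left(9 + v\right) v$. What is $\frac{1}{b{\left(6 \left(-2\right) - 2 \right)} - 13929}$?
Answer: $- \frac{1}{13789} \approx -7.2522 \cdot 10^{-5}$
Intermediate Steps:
$b{\left(v \right)} = 2 v \left(9 + v\right)$ ($b{\left(v \right)} = 2 \left(9 + v\right) v = 2 v \left(9 + v\right)$)
$\frac{1}{b{\left(6 \left(-2\right) - 2 \right)} - 13929} = \frac{1}{2 \left(6 \left(-2\right) - 2\right) \left(9 + \left(6 \left(-2\right) - 2\right)\right) - 13929} = \frac{1}{2 \left(-12 - 2\right) \left(9 - 14\right) - 13929} = \frac{1}{2 \left(-14\right) \left(9 - 14\right) - 13929} = \frac{1}{2 \left(-14\right) \left(-5\right) - 13929} = \frac{1}{140 - 13929} = \frac{1}{-13789} = - \frac{1}{13789}$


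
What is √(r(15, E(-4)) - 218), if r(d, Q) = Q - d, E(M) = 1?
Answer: 2*I*√58 ≈ 15.232*I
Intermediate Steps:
√(r(15, E(-4)) - 218) = √((1 - 1*15) - 218) = √((1 - 15) - 218) = √(-14 - 218) = √(-232) = 2*I*√58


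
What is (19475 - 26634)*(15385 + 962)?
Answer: -117028173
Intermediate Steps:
(19475 - 26634)*(15385 + 962) = -7159*16347 = -117028173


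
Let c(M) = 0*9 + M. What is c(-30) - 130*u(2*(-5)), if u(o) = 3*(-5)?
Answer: 1920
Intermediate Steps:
c(M) = M (c(M) = 0 + M = M)
u(o) = -15
c(-30) - 130*u(2*(-5)) = -30 - 130*(-15) = -30 - 1*(-1950) = -30 + 1950 = 1920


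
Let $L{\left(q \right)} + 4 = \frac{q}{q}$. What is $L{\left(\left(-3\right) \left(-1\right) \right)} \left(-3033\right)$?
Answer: $9099$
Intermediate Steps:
$L{\left(q \right)} = -3$ ($L{\left(q \right)} = -4 + \frac{q}{q} = -4 + 1 = -3$)
$L{\left(\left(-3\right) \left(-1\right) \right)} \left(-3033\right) = \left(-3\right) \left(-3033\right) = 9099$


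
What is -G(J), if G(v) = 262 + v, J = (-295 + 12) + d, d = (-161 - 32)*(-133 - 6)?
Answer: -26806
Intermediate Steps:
d = 26827 (d = -193*(-139) = 26827)
J = 26544 (J = (-295 + 12) + 26827 = -283 + 26827 = 26544)
-G(J) = -(262 + 26544) = -1*26806 = -26806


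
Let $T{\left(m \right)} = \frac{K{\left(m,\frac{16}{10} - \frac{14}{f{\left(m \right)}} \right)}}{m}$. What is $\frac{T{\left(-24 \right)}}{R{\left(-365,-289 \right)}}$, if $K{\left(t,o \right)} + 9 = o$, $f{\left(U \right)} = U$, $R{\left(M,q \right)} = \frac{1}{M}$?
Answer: $- \frac{29857}{288} \approx -103.67$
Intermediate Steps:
$K{\left(t,o \right)} = -9 + o$
$T{\left(m \right)} = \frac{- \frac{37}{5} - \frac{14}{m}}{m}$ ($T{\left(m \right)} = \frac{-9 + \left(\frac{16}{10} - \frac{14}{m}\right)}{m} = \frac{-9 + \left(16 \cdot \frac{1}{10} - \frac{14}{m}\right)}{m} = \frac{-9 + \left(\frac{8}{5} - \frac{14}{m}\right)}{m} = \frac{- \frac{37}{5} - \frac{14}{m}}{m}$)
$\frac{T{\left(-24 \right)}}{R{\left(-365,-289 \right)}} = \frac{\frac{1}{5} \cdot \frac{1}{576} \left(-70 - -888\right)}{\frac{1}{-365}} = \frac{\frac{1}{5} \cdot \frac{1}{576} \left(-70 + 888\right)}{- \frac{1}{365}} = \frac{1}{5} \cdot \frac{1}{576} \cdot 818 \left(-365\right) = \frac{409}{1440} \left(-365\right) = - \frac{29857}{288}$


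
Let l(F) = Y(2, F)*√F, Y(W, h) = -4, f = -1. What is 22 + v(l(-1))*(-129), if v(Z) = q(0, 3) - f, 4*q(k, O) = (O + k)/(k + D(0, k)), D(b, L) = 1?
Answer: -815/4 ≈ -203.75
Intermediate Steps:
q(k, O) = (O + k)/(4*(1 + k)) (q(k, O) = ((O + k)/(k + 1))/4 = ((O + k)/(1 + k))/4 = (O + k)/(4*(1 + k)))
l(F) = -4*√F
v(Z) = 7/4 (v(Z) = (3 + 0)/(4*(1 + 0)) - 1*(-1) = (¼)*3/1 + 1 = (¼)*1*3 + 1 = ¾ + 1 = 7/4)
22 + v(l(-1))*(-129) = 22 + (7/4)*(-129) = 22 - 903/4 = -815/4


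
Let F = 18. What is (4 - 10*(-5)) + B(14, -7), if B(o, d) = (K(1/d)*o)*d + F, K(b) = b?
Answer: 86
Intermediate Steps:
B(o, d) = 18 + o (B(o, d) = (o/d)*d + 18 = o + 18 = 18 + o)
(4 - 10*(-5)) + B(14, -7) = (4 - 10*(-5)) + (18 + 14) = (4 + 50) + 32 = 54 + 32 = 86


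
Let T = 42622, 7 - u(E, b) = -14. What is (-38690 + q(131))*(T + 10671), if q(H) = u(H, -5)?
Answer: -2060787017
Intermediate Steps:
u(E, b) = 21 (u(E, b) = 7 - 1*(-14) = 7 + 14 = 21)
q(H) = 21
(-38690 + q(131))*(T + 10671) = (-38690 + 21)*(42622 + 10671) = -38669*53293 = -2060787017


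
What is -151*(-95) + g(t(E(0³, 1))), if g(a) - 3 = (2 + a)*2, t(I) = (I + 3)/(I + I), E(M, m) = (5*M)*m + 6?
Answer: 28707/2 ≈ 14354.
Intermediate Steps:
E(M, m) = 6 + 5*M*m (E(M, m) = 5*M*m + 6 = 6 + 5*M*m)
t(I) = (3 + I)/(2*I) (t(I) = (3 + I)/((2*I)) = (3 + I)*(1/(2*I)) = (3 + I)/(2*I))
g(a) = 7 + 2*a (g(a) = 3 + (2 + a)*2 = 3 + (4 + 2*a) = 7 + 2*a)
-151*(-95) + g(t(E(0³, 1))) = -151*(-95) + (7 + 2*((3 + (6 + 5*0³*1))/(2*(6 + 5*0³*1)))) = 14345 + (7 + 2*((3 + (6 + 5*0*1))/(2*(6 + 5*0*1)))) = 14345 + (7 + 2*((3 + (6 + 0))/(2*(6 + 0)))) = 14345 + (7 + 2*((½)*(3 + 6)/6)) = 14345 + (7 + 2*((½)*(⅙)*9)) = 14345 + (7 + 2*(¾)) = 14345 + (7 + 3/2) = 14345 + 17/2 = 28707/2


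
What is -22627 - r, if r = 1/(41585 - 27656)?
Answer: -315171484/13929 ≈ -22627.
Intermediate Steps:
r = 1/13929 ≈ 7.1793e-5
-22627 - r = -22627 - 1*1/13929 = -22627 - 1/13929 = -315171484/13929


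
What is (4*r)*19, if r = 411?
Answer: 31236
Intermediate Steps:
(4*r)*19 = (4*411)*19 = 1644*19 = 31236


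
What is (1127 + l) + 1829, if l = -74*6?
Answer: 2512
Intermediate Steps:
l = -444
(1127 + l) + 1829 = (1127 - 444) + 1829 = 683 + 1829 = 2512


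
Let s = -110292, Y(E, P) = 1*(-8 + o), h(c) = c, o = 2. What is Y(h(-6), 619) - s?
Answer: 110286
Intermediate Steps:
Y(E, P) = -6 (Y(E, P) = 1*(-8 + 2) = 1*(-6) = -6)
Y(h(-6), 619) - s = -6 - 1*(-110292) = -6 + 110292 = 110286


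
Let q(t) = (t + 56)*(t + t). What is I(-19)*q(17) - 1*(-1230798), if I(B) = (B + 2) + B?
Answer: 1141446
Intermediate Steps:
q(t) = 2*t*(56 + t) (q(t) = (56 + t)*(2*t) = 2*t*(56 + t))
I(B) = 2 + 2*B (I(B) = (2 + B) + B = 2 + 2*B)
I(-19)*q(17) - 1*(-1230798) = (2 + 2*(-19))*(2*17*(56 + 17)) - 1*(-1230798) = (2 - 38)*(2*17*73) + 1230798 = -36*2482 + 1230798 = -89352 + 1230798 = 1141446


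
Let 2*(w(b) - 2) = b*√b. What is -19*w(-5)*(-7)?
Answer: 266 - 665*I*√5/2 ≈ 266.0 - 743.49*I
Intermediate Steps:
w(b) = 2 + b^(3/2)/2 (w(b) = 2 + (b*√b)/2 = 2 + b^(3/2)/2)
-19*w(-5)*(-7) = -19*(2 + (-5)^(3/2)/2)*(-7) = -19*(2 + (-5*I*√5)/2)*(-7) = -19*(2 - 5*I*√5/2)*(-7) = (-38 + 95*I*√5/2)*(-7) = 266 - 665*I*√5/2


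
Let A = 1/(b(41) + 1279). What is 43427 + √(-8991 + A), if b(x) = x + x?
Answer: 43427 + 5*I*√666168670/1361 ≈ 43427.0 + 94.821*I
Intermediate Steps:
b(x) = 2*x
A = 1/1361 (A = 1/(2*41 + 1279) = 1/(82 + 1279) = 1/1361 ≈ 0.00073475)
43427 + √(-8991 + A) = 43427 + √(-8991 + 1/1361) = 43427 + √(-12236750/1361) = 43427 + 5*I*√666168670/1361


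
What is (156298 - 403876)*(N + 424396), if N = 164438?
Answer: -145782344052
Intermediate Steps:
(156298 - 403876)*(N + 424396) = (156298 - 403876)*(164438 + 424396) = -247578*588834 = -145782344052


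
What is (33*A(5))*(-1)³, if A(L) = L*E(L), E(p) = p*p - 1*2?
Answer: -3795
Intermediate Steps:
E(p) = -2 + p² (E(p) = p² - 2 = -2 + p²)
A(L) = L*(-2 + L²)
(33*A(5))*(-1)³ = (33*(5*(-2 + 5²)))*(-1)³ = (33*(5*(-2 + 25)))*(-1) = (33*(5*23))*(-1) = (33*115)*(-1) = 3795*(-1) = -3795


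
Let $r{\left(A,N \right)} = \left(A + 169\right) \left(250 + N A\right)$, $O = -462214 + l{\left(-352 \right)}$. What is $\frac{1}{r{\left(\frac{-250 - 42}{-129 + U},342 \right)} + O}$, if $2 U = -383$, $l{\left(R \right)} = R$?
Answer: $- \frac{410881}{150853296732} \approx -2.7237 \cdot 10^{-6}$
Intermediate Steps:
$O = -462566$ ($O = -462214 - 352 = -462566$)
$U = - \frac{383}{2}$ ($U = \frac{1}{2} \left(-383\right) = - \frac{383}{2} \approx -191.5$)
$r{\left(A,N \right)} = \left(169 + A\right) \left(250 + A N\right)$
$\frac{1}{r{\left(\frac{-250 - 42}{-129 + U},342 \right)} + O} = \frac{1}{\left(42250 + 250 \frac{-250 - 42}{-129 - \frac{383}{2}} + 342 \left(\frac{-250 - 42}{-129 - \frac{383}{2}}\right)^{2} + 169 \frac{-250 - 42}{-129 - \frac{383}{2}} \cdot 342\right) - 462566} = \frac{1}{\left(42250 + 250 \left(- \frac{292}{- \frac{641}{2}}\right) + 342 \left(- \frac{292}{- \frac{641}{2}}\right)^{2} + 169 \left(- \frac{292}{- \frac{641}{2}}\right) 342\right) - 462566} = \frac{1}{\left(42250 + 250 \left(\left(-292\right) \left(- \frac{2}{641}\right)\right) + 342 \left(\left(-292\right) \left(- \frac{2}{641}\right)\right)^{2} + 169 \left(\left(-292\right) \left(- \frac{2}{641}\right)\right) 342\right) - 462566} = \frac{1}{\left(42250 + 250 \cdot \frac{584}{641} + 342 \left(\frac{584}{641}\right)^{2} + 169 \cdot \frac{584}{641} \cdot 342\right) - 462566} = \frac{1}{\left(42250 + \frac{146000}{641} + 342 \cdot \frac{341056}{410881} + \frac{33754032}{641}\right) - 462566} = \frac{1}{\left(42250 + \frac{146000}{641} + \frac{116641152}{410881} + \frac{33754032}{641}\right) - 462566} = \frac{1}{\frac{39206283914}{410881} - 462566} = \frac{1}{- \frac{150853296732}{410881}} = - \frac{410881}{150853296732}$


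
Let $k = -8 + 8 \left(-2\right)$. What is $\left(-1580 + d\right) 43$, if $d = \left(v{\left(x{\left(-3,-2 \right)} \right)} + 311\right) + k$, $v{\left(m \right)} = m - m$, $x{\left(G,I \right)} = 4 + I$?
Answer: $-55599$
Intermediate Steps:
$v{\left(m \right)} = 0$
$k = -24$ ($k = -8 - 16 = -24$)
$d = 287$ ($d = \left(0 + 311\right) - 24 = 311 - 24 = 287$)
$\left(-1580 + d\right) 43 = \left(-1580 + 287\right) 43 = \left(-1293\right) 43 = -55599$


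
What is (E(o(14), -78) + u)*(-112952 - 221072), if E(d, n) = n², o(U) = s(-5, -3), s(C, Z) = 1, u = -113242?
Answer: 35793343792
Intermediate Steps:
o(U) = 1
(E(o(14), -78) + u)*(-112952 - 221072) = ((-78)² - 113242)*(-112952 - 221072) = (6084 - 113242)*(-334024) = -107158*(-334024) = 35793343792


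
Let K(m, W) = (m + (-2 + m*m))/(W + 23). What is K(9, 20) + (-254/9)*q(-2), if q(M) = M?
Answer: 22636/387 ≈ 58.491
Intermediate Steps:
K(m, W) = (-2 + m + m²)/(23 + W) (K(m, W) = (m + (-2 + m²))/(23 + W) = (-2 + m + m²)/(23 + W))
K(9, 20) + (-254/9)*q(-2) = (-2 + 9 + 9²)/(23 + 20) - 254/9*(-2) = (-2 + 9 + 81)/43 - 254*⅑*(-2) = (1/43)*88 - 254/9*(-2) = 88/43 + 508/9 = 22636/387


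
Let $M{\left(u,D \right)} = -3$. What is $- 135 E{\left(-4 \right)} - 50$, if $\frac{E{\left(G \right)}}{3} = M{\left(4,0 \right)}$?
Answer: $1165$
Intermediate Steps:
$E{\left(G \right)} = -9$ ($E{\left(G \right)} = 3 \left(-3\right) = -9$)
$- 135 E{\left(-4 \right)} - 50 = \left(-135\right) \left(-9\right) - 50 = 1215 - 50 = 1165$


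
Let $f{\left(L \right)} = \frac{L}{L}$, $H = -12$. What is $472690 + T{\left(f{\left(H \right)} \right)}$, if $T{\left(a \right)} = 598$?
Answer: $473288$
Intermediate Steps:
$f{\left(L \right)} = 1$
$472690 + T{\left(f{\left(H \right)} \right)} = 472690 + 598 = 473288$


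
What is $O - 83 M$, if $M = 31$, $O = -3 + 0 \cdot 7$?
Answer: $-2576$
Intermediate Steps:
$O = -3$ ($O = -3 + 0 = -3$)
$O - 83 M = -3 - 2573 = -2576$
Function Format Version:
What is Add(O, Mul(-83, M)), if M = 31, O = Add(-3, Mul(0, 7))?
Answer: -2576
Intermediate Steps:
O = -3 (O = Add(-3, 0) = -3)
Add(O, Mul(-83, M)) = Add(-3, Mul(-83, 31)) = Add(-3, -2573) = -2576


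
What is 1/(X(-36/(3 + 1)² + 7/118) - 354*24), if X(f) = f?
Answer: -236/2005573 ≈ -0.00011767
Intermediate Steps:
1/(X(-36/(3 + 1)² + 7/118) - 354*24) = 1/((-36/(3 + 1)² + 7/118) - 354*24) = 1/((-36/(4²) + 7*(1/118)) - 8496) = 1/((-36/16 + 7/118) - 8496) = 1/((-36*1/16 + 7/118) - 8496) = 1/((-9/4 + 7/118) - 8496) = 1/(-517/236 - 8496) = 1/(-2005573/236) = -236/2005573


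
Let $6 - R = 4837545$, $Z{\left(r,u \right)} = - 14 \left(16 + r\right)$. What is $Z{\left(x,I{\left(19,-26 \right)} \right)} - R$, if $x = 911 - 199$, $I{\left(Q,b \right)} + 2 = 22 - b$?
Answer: $4827347$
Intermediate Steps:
$I{\left(Q,b \right)} = 20 - b$ ($I{\left(Q,b \right)} = -2 - \left(-22 + b\right) = 20 - b$)
$x = 712$
$Z{\left(r,u \right)} = -224 - 14 r$
$R = -4837539$ ($R = 6 - 4837545 = -4837539$)
$Z{\left(x,I{\left(19,-26 \right)} \right)} - R = \left(-224 - 9968\right) - -4837539 = \left(-224 - 9968\right) + 4837539 = -10192 + 4837539 = 4827347$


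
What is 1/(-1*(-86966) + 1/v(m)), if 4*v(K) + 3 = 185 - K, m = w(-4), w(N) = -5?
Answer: 187/16262646 ≈ 1.1499e-5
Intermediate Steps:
m = -5
v(K) = 91/2 - K/4 (v(K) = -¾ + (185 - K)/4 = -¾ + (185/4 - K/4) = 91/2 - K/4)
1/(-1*(-86966) + 1/v(m)) = 1/(-1*(-86966) + 1/(91/2 - ¼*(-5))) = 1/(86966 + 1/(91/2 + 5/4)) = 1/(86966 + 1/(187/4)) = 1/(86966 + 4/187) = 1/(16262646/187) = 187/16262646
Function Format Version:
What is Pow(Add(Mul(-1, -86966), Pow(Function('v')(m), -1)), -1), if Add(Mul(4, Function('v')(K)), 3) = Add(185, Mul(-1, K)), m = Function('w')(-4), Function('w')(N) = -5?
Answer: Rational(187, 16262646) ≈ 1.1499e-5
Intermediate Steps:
m = -5
Function('v')(K) = Add(Rational(91, 2), Mul(Rational(-1, 4), K)) (Function('v')(K) = Add(Rational(-3, 4), Mul(Rational(1, 4), Add(185, Mul(-1, K)))) = Add(Rational(-3, 4), Add(Rational(185, 4), Mul(Rational(-1, 4), K))) = Add(Rational(91, 2), Mul(Rational(-1, 4), K)))
Pow(Add(Mul(-1, -86966), Pow(Function('v')(m), -1)), -1) = Pow(Add(Mul(-1, -86966), Pow(Add(Rational(91, 2), Mul(Rational(-1, 4), -5)), -1)), -1) = Pow(Add(86966, Pow(Add(Rational(91, 2), Rational(5, 4)), -1)), -1) = Pow(Add(86966, Pow(Rational(187, 4), -1)), -1) = Pow(Add(86966, Rational(4, 187)), -1) = Pow(Rational(16262646, 187), -1) = Rational(187, 16262646)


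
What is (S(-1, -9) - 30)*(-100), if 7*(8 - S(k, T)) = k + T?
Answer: 14400/7 ≈ 2057.1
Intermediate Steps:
S(k, T) = 8 - T/7 - k/7 (S(k, T) = 8 - (k + T)/7 = 8 - (T + k)/7 = 8 + (-T/7 - k/7) = 8 - T/7 - k/7)
(S(-1, -9) - 30)*(-100) = ((8 - ⅐*(-9) - ⅐*(-1)) - 30)*(-100) = ((8 + 9/7 + ⅐) - 30)*(-100) = (66/7 - 30)*(-100) = -144/7*(-100) = 14400/7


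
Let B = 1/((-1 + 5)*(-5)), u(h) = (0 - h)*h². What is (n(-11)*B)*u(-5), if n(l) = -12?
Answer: 75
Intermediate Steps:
u(h) = -h³ (u(h) = (-h)*h² = -h³)
B = -1/20 (B = 1/(4*(-5)) = 1/(-20) = -1/20 ≈ -0.050000)
(n(-11)*B)*u(-5) = (-12*(-1/20))*(-1*(-5)³) = 3*(-1*(-125))/5 = (⅗)*125 = 75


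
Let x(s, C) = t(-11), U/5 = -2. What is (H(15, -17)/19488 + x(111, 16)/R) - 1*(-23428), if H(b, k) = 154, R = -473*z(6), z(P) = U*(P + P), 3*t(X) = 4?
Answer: 231380628997/9876240 ≈ 23428.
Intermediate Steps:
U = -10 (U = 5*(-2) = -10)
t(X) = 4/3 (t(X) = (1/3)*4 = 4/3)
x(s, C) = 4/3
z(P) = -20*P (z(P) = -10*(P + P) = -20*P)
R = 56760 (R = -(-9460)*6 = -473*(-120) = 56760)
(H(15, -17)/19488 + x(111, 16)/R) - 1*(-23428) = (154/19488 + (4/3)/56760) - 1*(-23428) = (154*(1/19488) + (4/3)*(1/56760)) + 23428 = (11/1392 + 1/42570) + 23428 = 78277/9876240 + 23428 = 231380628997/9876240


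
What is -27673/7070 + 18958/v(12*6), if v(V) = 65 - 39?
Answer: 66656781/91910 ≈ 725.24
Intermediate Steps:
v(V) = 26
-27673/7070 + 18958/v(12*6) = -27673/7070 + 18958/26 = -27673*1/7070 + 18958*(1/26) = -27673/7070 + 9479/13 = 66656781/91910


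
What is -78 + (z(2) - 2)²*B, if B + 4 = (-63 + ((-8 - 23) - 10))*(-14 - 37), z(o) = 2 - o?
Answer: 21122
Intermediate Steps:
B = 5300 (B = -4 + (-63 + ((-8 - 23) - 10))*(-14 - 37) = -4 + (-63 + (-31 - 10))*(-51) = -4 + (-63 - 41)*(-51) = -4 - 104*(-51) = -4 + 5304 = 5300)
-78 + (z(2) - 2)²*B = -78 + ((2 - 1*2) - 2)²*5300 = -78 + ((2 - 2) - 2)²*5300 = -78 + (0 - 2)²*5300 = -78 + (-2)²*5300 = -78 + 4*5300 = -78 + 21200 = 21122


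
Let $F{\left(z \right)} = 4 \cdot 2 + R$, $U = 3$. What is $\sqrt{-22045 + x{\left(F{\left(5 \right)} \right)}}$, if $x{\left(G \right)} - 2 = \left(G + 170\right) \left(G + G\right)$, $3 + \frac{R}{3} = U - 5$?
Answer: $5 i \sqrt{973} \approx 155.96 i$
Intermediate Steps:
$R = -15$ ($R = -9 + 3 \left(3 - 5\right) = -9 + 3 \left(-2\right) = -9 - 6 = -15$)
$F{\left(z \right)} = -7$ ($F{\left(z \right)} = 4 \cdot 2 - 15 = 8 - 15 = -7$)
$x{\left(G \right)} = 2 + 2 G \left(170 + G\right)$ ($x{\left(G \right)} = 2 + \left(G + 170\right) \left(G + G\right) = 2 + \left(170 + G\right) 2 G = 2 + 2 G \left(170 + G\right)$)
$\sqrt{-22045 + x{\left(F{\left(5 \right)} \right)}} = \sqrt{-22045 + \left(2 + 2 \left(-7\right)^{2} + 340 \left(-7\right)\right)} = \sqrt{-22045 + \left(2 + 2 \cdot 49 - 2380\right)} = \sqrt{-22045 + \left(2 + 98 - 2380\right)} = \sqrt{-22045 - 2280} = \sqrt{-24325} = 5 i \sqrt{973}$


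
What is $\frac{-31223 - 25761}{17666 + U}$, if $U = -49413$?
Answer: $\frac{56984}{31747} \approx 1.7949$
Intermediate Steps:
$\frac{-31223 - 25761}{17666 + U} = \frac{-31223 - 25761}{17666 - 49413} = - \frac{56984}{-31747} = \left(-56984\right) \left(- \frac{1}{31747}\right) = \frac{56984}{31747}$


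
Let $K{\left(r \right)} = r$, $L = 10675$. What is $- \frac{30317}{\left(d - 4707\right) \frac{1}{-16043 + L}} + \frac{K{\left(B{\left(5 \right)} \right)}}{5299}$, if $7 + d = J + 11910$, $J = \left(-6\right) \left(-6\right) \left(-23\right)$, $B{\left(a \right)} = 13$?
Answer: $\frac{107796014741}{4218004} \approx 25556.0$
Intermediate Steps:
$J = -828$ ($J = 36 \left(-23\right) = -828$)
$d = 11075$ ($d = -7 + \left(-828 + 11910\right) = -7 + 11082 = 11075$)
$- \frac{30317}{\left(d - 4707\right) \frac{1}{-16043 + L}} + \frac{K{\left(B{\left(5 \right)} \right)}}{5299} = - \frac{30317}{\left(11075 - 4707\right) \frac{1}{-16043 + 10675}} + \frac{13}{5299} = - \frac{30317}{6368 \frac{1}{-5368}} + 13 \cdot \frac{1}{5299} = - \frac{30317}{6368 \left(- \frac{1}{5368}\right)} + \frac{13}{5299} = - \frac{30317}{- \frac{796}{671}} + \frac{13}{5299} = \left(-30317\right) \left(- \frac{671}{796}\right) + \frac{13}{5299} = \frac{20342707}{796} + \frac{13}{5299} = \frac{107796014741}{4218004}$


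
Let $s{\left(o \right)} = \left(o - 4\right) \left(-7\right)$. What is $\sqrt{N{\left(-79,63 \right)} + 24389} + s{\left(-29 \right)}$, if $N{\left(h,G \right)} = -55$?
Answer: $231 + 23 \sqrt{46} \approx 386.99$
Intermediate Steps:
$s{\left(o \right)} = 28 - 7 o$ ($s{\left(o \right)} = \left(-4 + o\right) \left(-7\right) = 28 - 7 o$)
$\sqrt{N{\left(-79,63 \right)} + 24389} + s{\left(-29 \right)} = \sqrt{-55 + 24389} + \left(28 - -203\right) = \sqrt{24334} + \left(28 + 203\right) = 23 \sqrt{46} + 231 = 231 + 23 \sqrt{46}$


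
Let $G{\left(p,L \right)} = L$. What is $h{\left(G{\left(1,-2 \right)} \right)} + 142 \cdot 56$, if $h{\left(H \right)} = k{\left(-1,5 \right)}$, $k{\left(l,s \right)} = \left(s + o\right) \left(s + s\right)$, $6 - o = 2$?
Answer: $8042$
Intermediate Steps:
$o = 4$ ($o = 6 - 2 = 4$)
$k{\left(l,s \right)} = 2 s \left(4 + s\right)$ ($k{\left(l,s \right)} = \left(s + 4\right) \left(s + s\right) = \left(4 + s\right) 2 s = 2 s \left(4 + s\right)$)
$h{\left(H \right)} = 90$ ($h{\left(H \right)} = 2 \cdot 5 \left(4 + 5\right) = 2 \cdot 5 \cdot 9 = 90$)
$h{\left(G{\left(1,-2 \right)} \right)} + 142 \cdot 56 = 90 + 142 \cdot 56 = 90 + 7952 = 8042$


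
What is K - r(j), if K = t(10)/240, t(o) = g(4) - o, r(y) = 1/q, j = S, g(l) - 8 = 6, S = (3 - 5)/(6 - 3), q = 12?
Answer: -1/15 ≈ -0.066667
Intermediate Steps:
S = -⅔ (S = -2/3 = -2*⅓ = -⅔ ≈ -0.66667)
g(l) = 14 (g(l) = 8 + 6 = 14)
j = -⅔ ≈ -0.66667
r(y) = 1/12
t(o) = 14 - o
K = 1/60 (K = (14 - 1*10)/240 = (14 - 10)*(1/240) = 4*(1/240) = 1/60 ≈ 0.016667)
K - r(j) = 1/60 - 1*1/12 = 1/60 - 1/12 = -1/15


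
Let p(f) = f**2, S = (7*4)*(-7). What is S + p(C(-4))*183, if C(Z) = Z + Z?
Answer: 11516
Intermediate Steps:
C(Z) = 2*Z
S = -196 (S = 28*(-7) = -196)
S + p(C(-4))*183 = -196 + (2*(-4))**2*183 = -196 + (-8)**2*183 = -196 + 64*183 = -196 + 11712 = 11516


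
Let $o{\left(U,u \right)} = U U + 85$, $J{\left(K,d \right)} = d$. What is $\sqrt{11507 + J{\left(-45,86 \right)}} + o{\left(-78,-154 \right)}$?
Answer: $6169 + \sqrt{11593} \approx 6276.7$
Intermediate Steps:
$o{\left(U,u \right)} = 85 + U^{2}$ ($o{\left(U,u \right)} = U^{2} + 85 = 85 + U^{2}$)
$\sqrt{11507 + J{\left(-45,86 \right)}} + o{\left(-78,-154 \right)} = \sqrt{11507 + 86} + \left(85 + \left(-78\right)^{2}\right) = \sqrt{11593} + \left(85 + 6084\right) = \sqrt{11593} + 6169 = 6169 + \sqrt{11593}$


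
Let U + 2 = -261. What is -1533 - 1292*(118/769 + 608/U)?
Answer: 253936605/202247 ≈ 1255.6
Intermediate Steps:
U = -263 (U = -2 - 261 = -263)
-1533 - 1292*(118/769 + 608/U) = -1533 - 1292*(118/769 + 608/(-263)) = -1533 - 1292*(118*(1/769) + 608*(-1/263)) = -1533 - 1292*(118/769 - 608/263) = -1533 - 1292*(-436518/202247) = -1533 + 563981256/202247 = 253936605/202247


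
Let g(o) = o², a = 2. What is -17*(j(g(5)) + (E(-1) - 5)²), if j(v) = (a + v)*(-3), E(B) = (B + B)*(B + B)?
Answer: 1360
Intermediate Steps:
E(B) = 4*B² (E(B) = (2*B)*(2*B) = 4*B²)
j(v) = -6 - 3*v (j(v) = (2 + v)*(-3) = -6 - 3*v)
-17*(j(g(5)) + (E(-1) - 5)²) = -17*((-6 - 3*5²) + (4*(-1)² - 5)²) = -17*((-6 - 3*25) + (4*1 - 5)²) = -17*((-6 - 75) + (4 - 5)²) = -17*(-81 + (-1)²) = -17*(-81 + 1) = -17*(-80) = 1360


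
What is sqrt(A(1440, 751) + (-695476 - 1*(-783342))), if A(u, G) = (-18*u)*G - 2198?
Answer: 2*I*sqrt(4845063) ≈ 4402.3*I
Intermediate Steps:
A(u, G) = -2198 - 18*G*u (A(u, G) = -18*G*u - 2198 = -2198 - 18*G*u)
sqrt(A(1440, 751) + (-695476 - 1*(-783342))) = sqrt((-2198 - 18*751*1440) + (-695476 - 1*(-783342))) = sqrt((-2198 - 19465920) + (-695476 + 783342)) = sqrt(-19468118 + 87866) = sqrt(-19380252) = 2*I*sqrt(4845063)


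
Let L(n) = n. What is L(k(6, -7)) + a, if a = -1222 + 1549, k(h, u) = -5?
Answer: 322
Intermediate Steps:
a = 327
L(k(6, -7)) + a = -5 + 327 = 322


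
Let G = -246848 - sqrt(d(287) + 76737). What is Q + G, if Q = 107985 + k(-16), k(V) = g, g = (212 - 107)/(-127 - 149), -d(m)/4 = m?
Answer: -12775431/92 - sqrt(75589) ≈ -1.3914e+5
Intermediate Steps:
d(m) = -4*m
g = -35/92 (g = 105/(-276) = 105*(-1/276) = -35/92 ≈ -0.38043)
G = -246848 - sqrt(75589) (G = -246848 - sqrt(-4*287 + 76737) = -246848 - sqrt(-1148 + 76737) = -246848 - sqrt(75589) ≈ -2.4712e+5)
k(V) = -35/92
Q = 9934585/92 (Q = 107985 - 35/92 = 9934585/92 ≈ 1.0798e+5)
Q + G = 9934585/92 + (-246848 - sqrt(75589)) = -12775431/92 - sqrt(75589)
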